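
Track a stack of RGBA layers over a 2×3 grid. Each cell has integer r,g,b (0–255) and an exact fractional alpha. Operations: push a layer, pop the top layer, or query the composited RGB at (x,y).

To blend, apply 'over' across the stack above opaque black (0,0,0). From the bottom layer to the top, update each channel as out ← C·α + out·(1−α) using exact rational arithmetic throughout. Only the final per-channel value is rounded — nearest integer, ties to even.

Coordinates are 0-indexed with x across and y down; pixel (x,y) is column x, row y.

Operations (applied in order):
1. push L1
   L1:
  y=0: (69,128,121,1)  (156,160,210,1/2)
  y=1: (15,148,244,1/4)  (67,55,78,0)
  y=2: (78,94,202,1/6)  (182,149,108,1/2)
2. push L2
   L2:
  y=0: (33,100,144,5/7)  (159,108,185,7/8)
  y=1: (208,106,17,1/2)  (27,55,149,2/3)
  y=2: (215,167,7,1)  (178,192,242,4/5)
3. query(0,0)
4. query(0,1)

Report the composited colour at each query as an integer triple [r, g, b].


(0,0) stack=L1,L2; from [0,0,0]:
L1 α=1: [69, 128, 121]
L2 α=5/7: [303/7, 108, 962/7]
= [43, 108, 137]

query (0,1) [L1,L2] — begin 0,0,0
L1 α=1/4: [15/4, 37, 61]
L2 α=1/2: [847/8, 143/2, 39]
rounded: [106, 72, 39]


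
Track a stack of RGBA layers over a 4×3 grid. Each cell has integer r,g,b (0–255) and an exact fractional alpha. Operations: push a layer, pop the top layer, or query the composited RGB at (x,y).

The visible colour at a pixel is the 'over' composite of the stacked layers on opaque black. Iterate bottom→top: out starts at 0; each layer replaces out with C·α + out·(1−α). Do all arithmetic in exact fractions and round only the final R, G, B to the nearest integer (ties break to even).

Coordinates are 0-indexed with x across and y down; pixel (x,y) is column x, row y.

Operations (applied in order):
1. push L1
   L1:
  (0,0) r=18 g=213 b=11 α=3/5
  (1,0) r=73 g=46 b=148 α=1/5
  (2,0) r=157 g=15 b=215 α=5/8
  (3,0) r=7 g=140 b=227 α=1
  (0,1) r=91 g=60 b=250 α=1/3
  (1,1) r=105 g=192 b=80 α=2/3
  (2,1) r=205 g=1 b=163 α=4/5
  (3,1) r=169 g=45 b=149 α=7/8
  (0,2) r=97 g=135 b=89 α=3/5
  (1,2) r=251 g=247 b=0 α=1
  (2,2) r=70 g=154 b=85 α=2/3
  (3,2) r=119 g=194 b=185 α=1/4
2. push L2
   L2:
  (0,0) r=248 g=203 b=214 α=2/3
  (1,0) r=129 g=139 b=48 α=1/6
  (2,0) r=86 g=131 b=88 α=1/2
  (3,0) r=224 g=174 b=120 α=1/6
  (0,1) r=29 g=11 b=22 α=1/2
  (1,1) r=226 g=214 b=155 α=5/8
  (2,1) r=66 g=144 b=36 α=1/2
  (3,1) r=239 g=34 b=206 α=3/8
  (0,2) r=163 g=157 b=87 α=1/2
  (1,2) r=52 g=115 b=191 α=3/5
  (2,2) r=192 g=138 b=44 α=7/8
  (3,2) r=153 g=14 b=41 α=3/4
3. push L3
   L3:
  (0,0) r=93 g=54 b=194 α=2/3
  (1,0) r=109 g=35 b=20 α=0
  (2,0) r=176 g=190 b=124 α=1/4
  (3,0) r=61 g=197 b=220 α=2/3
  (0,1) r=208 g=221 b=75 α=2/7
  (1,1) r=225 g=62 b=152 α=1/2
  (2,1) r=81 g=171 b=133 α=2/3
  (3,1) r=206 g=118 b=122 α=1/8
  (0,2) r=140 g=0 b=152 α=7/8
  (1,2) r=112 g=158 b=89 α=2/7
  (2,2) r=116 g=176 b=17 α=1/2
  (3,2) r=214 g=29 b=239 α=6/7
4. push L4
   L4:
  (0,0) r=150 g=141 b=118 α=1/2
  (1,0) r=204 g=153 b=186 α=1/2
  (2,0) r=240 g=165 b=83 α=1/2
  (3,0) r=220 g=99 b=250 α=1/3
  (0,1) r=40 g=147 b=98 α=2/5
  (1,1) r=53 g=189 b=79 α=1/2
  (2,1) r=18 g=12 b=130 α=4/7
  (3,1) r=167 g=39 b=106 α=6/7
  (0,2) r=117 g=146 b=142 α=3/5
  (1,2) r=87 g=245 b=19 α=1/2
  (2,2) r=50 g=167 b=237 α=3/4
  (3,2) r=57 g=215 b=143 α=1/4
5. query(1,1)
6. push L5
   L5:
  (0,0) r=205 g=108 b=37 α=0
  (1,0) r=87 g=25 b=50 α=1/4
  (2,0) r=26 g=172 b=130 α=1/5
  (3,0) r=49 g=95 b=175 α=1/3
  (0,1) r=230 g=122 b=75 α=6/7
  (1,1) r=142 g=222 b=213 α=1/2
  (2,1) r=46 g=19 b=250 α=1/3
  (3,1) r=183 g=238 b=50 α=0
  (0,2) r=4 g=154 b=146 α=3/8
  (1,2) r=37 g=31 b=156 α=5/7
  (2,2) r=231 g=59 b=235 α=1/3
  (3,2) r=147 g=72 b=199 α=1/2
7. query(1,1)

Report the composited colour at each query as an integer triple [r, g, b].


(1,1) stack=L1,L2,L3,L4; from [0,0,0]:
+L1 (α=2/3) → [70, 128, 160/3]
+L2 (α=5/8) → [335/2, 727/4, 935/8]
+L3 (α=1/2) → [785/4, 975/8, 2151/16]
+L4 (α=1/2) → [997/8, 2487/16, 3415/32]
→ [125, 155, 107]

query (1,1) [L1,L2,L3,L4,L5] — begin 0,0,0
after L1 α=2/3: [70, 128, 160/3]
after L2 α=5/8: [335/2, 727/4, 935/8]
after L3 α=1/2: [785/4, 975/8, 2151/16]
after L4 α=1/2: [997/8, 2487/16, 3415/32]
after L5 α=1/2: [2133/16, 6039/32, 10231/64]
= [133, 189, 160]


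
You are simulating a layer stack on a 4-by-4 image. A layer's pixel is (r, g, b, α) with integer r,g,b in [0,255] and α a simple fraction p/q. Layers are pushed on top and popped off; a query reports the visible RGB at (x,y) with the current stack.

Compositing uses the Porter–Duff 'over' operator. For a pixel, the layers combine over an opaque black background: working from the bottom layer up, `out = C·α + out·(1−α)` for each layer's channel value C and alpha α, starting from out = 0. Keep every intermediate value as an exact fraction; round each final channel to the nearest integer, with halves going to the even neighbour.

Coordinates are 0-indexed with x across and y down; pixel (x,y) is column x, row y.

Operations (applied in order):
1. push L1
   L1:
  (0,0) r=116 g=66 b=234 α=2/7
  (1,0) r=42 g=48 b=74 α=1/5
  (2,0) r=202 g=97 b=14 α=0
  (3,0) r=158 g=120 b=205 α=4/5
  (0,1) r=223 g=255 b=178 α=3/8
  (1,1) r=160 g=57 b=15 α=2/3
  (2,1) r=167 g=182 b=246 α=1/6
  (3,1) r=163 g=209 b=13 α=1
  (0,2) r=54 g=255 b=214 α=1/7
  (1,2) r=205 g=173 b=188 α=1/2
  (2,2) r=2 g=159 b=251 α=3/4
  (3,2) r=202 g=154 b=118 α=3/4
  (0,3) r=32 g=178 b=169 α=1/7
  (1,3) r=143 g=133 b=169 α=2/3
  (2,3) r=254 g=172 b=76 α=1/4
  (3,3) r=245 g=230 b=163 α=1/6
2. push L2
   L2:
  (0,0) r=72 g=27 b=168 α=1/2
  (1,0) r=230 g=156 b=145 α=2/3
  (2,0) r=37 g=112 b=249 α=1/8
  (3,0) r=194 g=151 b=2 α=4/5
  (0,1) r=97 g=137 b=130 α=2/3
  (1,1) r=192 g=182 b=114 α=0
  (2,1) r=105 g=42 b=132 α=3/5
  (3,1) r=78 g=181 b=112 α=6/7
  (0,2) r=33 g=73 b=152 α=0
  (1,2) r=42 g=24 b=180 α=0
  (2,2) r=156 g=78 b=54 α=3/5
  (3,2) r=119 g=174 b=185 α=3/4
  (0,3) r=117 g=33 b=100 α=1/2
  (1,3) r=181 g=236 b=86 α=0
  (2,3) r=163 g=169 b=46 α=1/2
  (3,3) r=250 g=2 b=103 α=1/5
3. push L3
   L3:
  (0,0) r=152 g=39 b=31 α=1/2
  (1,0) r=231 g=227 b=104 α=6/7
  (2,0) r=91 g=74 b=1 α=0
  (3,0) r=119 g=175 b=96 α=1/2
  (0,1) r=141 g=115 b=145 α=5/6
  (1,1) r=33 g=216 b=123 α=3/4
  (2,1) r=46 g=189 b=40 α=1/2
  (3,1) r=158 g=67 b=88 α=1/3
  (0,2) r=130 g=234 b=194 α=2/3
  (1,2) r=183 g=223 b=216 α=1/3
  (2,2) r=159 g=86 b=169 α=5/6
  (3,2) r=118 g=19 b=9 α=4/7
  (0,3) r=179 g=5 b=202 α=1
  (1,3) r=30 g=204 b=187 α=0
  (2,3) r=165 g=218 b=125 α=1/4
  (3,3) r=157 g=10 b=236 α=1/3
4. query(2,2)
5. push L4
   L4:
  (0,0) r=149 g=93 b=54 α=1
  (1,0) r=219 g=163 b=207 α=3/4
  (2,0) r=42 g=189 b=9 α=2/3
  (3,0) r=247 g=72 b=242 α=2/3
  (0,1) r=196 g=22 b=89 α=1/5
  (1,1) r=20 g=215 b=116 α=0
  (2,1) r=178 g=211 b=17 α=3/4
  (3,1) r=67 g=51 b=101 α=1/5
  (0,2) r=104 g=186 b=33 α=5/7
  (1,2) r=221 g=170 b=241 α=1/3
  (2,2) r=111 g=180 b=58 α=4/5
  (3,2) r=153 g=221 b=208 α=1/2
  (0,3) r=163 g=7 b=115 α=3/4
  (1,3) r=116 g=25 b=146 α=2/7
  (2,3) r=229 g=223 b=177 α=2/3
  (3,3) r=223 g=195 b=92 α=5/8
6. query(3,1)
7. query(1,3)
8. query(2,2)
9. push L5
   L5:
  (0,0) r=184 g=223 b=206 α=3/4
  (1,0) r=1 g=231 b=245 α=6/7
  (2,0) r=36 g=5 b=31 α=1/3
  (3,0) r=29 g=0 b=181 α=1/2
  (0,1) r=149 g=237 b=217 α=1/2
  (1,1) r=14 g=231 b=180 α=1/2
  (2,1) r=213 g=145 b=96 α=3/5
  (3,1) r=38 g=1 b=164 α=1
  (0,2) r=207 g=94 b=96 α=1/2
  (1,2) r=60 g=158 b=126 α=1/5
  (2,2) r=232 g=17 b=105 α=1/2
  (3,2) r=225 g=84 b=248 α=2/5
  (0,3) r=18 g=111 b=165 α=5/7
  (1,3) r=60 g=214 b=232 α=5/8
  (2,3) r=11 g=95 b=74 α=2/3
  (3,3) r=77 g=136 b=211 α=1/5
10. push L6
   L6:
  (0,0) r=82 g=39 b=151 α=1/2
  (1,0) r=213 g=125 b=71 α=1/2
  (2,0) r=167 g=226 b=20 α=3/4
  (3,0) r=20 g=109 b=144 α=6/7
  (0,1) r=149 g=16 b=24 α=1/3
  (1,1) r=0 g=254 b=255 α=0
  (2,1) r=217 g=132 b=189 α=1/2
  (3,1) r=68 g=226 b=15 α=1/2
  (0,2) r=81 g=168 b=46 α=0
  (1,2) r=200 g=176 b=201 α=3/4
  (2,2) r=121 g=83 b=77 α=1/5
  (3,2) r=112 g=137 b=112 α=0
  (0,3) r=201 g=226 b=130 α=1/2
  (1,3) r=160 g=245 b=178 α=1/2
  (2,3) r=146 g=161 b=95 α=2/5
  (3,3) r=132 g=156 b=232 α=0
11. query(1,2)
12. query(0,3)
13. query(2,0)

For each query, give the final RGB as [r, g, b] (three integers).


query (2,2) [L1,L2,L3] — begin 0,0,0
L1 α=3/4: [3/2, 477/4, 753/4]
L2 α=3/5: [471/5, 189/2, 1077/10]
L3 α=5/6: [741/5, 1049/12, 9527/60]
→ [148, 87, 159]

(3,1) stack=L1,L2,L3,L4; from [0,0,0]:
after L1 α=1: [163, 209, 13]
after L2 α=6/7: [631/7, 185, 685/7]
after L3 α=1/3: [2368/21, 437/3, 662/7]
after L4 α=1/5: [10879/105, 1901/15, 671/7]
→ [104, 127, 96]

query (1,3) [L1,L2,L3,L4] — begin 0,0,0
after L1 α=2/3: [286/3, 266/3, 338/3]
after L2 α=0: [286/3, 266/3, 338/3]
after L3 α=0: [286/3, 266/3, 338/3]
after L4 α=2/7: [2126/21, 1480/21, 2566/21]
→ [101, 70, 122]

at x=2,y=2 over L1,L2,L3,L4:
L1 α=3/4: [3/2, 477/4, 753/4]
L2 α=3/5: [471/5, 189/2, 1077/10]
L3 α=5/6: [741/5, 1049/12, 9527/60]
L4 α=4/5: [2961/25, 9689/60, 23447/300]
rounded: [118, 161, 78]

at x=1,y=2 over L1,L2,L3,L4,L5,L6:
L1 α=1/2: [205/2, 173/2, 94]
L2 α=0: [205/2, 173/2, 94]
L3 α=1/3: [388/3, 132, 404/3]
L4 α=1/3: [1439/9, 434/3, 1531/9]
L5 α=1/5: [6296/45, 442/3, 7258/45]
L6 α=3/4: [8324/45, 1013/6, 34393/180]
→ [185, 169, 191]

query (0,3) [L1,L2,L3,L4,L5,L6] — begin 0,0,0
after L1 α=1/7: [32/7, 178/7, 169/7]
after L2 α=1/2: [851/14, 409/14, 869/14]
after L3 α=1: [179, 5, 202]
after L4 α=3/4: [167, 13/2, 547/4]
after L5 α=5/7: [424/7, 568/7, 2197/14]
after L6 α=1/2: [1831/14, 1075/7, 4017/28]
rounded: [131, 154, 143]

query (2,0) [L1,L2,L3,L4,L5,L6] — begin 0,0,0
after L1 α=0: [0, 0, 0]
after L2 α=1/8: [37/8, 14, 249/8]
after L3 α=0: [37/8, 14, 249/8]
after L4 α=2/3: [709/24, 392/3, 131/8]
after L5 α=1/3: [1141/36, 799/9, 85/4]
after L6 α=3/4: [19177/144, 6901/36, 325/16]
= [133, 192, 20]


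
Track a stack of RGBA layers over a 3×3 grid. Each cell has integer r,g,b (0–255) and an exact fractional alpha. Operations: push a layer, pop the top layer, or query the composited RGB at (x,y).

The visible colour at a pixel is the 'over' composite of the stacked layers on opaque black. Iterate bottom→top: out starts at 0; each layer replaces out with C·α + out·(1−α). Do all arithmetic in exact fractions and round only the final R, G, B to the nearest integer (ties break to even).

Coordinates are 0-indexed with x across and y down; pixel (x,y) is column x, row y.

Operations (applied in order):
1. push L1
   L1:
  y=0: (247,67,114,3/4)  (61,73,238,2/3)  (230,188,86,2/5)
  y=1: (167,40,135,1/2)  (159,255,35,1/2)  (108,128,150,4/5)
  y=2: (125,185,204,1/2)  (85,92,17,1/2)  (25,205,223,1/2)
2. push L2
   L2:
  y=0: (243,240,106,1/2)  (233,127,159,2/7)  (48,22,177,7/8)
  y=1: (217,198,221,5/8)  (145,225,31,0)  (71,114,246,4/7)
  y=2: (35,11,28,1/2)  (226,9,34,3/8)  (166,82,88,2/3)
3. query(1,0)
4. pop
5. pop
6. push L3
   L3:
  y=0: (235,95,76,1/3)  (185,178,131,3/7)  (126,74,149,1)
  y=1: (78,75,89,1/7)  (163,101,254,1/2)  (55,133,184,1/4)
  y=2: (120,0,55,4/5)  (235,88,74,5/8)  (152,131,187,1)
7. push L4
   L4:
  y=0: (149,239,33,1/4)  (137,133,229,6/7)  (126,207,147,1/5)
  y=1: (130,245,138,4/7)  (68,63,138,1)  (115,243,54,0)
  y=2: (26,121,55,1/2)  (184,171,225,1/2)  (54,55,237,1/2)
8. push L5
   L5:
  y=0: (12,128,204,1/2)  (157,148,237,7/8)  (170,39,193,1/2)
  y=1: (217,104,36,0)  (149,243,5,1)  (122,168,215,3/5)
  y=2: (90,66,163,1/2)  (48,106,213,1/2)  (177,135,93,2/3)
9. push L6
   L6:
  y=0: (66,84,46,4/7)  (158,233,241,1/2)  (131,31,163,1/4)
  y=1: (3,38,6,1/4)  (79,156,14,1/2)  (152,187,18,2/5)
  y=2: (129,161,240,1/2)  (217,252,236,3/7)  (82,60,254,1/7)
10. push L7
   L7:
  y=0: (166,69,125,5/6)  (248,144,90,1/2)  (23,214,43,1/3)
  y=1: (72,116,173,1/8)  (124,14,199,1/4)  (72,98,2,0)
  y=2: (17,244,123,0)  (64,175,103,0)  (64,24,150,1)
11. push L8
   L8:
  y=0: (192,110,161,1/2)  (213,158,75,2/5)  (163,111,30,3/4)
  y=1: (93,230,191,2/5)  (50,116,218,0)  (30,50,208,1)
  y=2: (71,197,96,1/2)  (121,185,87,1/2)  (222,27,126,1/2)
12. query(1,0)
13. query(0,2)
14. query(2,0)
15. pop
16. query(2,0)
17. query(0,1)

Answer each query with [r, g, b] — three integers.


at x=1,y=0 over L1,L2:
L1 α=2/3: [122/3, 146/3, 476/3]
L2 α=2/7: [2008/21, 1492/21, 3334/21]
= [96, 71, 159]

(1,0) stack=L3,L4,L5,L6,L7,L8; from [0,0,0]:
L3 α=3/7: [555/7, 534/7, 393/7]
L4 α=6/7: [6309/49, 6120/49, 10011/49]
L5 α=7/8: [7520/49, 14221/98, 45651/196]
L6 α=1/2: [7631/49, 37055/196, 92887/392]
L7 α=1/2: [19783/98, 65279/392, 128167/784]
L8 α=2/5: [101097/490, 319709/1960, 502101/3920]
→ [206, 163, 128]

(0,2) stack=L3,L4,L5,L6,L7,L8; from [0,0,0]:
L3 α=4/5: [96, 0, 44]
L4 α=1/2: [61, 121/2, 99/2]
L5 α=1/2: [151/2, 253/4, 425/4]
L6 α=1/2: [409/4, 897/8, 1385/8]
L7 α=0: [409/4, 897/8, 1385/8]
L8 α=1/2: [693/8, 2473/16, 2153/16]
→ [87, 155, 135]

at x=2,y=0 over L3,L4,L5,L6,L7,L8:
+L3 (α=1) → [126, 74, 149]
+L4 (α=1/5) → [126, 503/5, 743/5]
+L5 (α=1/2) → [148, 349/5, 854/5]
+L6 (α=1/4) → [575/4, 601/10, 3377/20]
+L7 (α=1/3) → [207/2, 557/5, 1269/10]
+L8 (α=3/4) → [1185/8, 1111/10, 2169/40]
= [148, 111, 54]

(2,0) stack=L3,L4,L5,L6,L7; from [0,0,0]:
after L3 α=1: [126, 74, 149]
after L4 α=1/5: [126, 503/5, 743/5]
after L5 α=1/2: [148, 349/5, 854/5]
after L6 α=1/4: [575/4, 601/10, 3377/20]
after L7 α=1/3: [207/2, 557/5, 1269/10]
rounded: [104, 111, 127]

(0,1) stack=L3,L4,L5,L6,L7; from [0,0,0]:
+L3 (α=1/7) → [78/7, 75/7, 89/7]
+L4 (α=4/7) → [3874/49, 7085/49, 4131/49]
+L5 (α=0) → [3874/49, 7085/49, 4131/49]
+L6 (α=1/4) → [11769/196, 23117/196, 12687/196]
+L7 (α=1/8) → [13785/224, 26365/224, 17531/224]
rounded: [62, 118, 78]


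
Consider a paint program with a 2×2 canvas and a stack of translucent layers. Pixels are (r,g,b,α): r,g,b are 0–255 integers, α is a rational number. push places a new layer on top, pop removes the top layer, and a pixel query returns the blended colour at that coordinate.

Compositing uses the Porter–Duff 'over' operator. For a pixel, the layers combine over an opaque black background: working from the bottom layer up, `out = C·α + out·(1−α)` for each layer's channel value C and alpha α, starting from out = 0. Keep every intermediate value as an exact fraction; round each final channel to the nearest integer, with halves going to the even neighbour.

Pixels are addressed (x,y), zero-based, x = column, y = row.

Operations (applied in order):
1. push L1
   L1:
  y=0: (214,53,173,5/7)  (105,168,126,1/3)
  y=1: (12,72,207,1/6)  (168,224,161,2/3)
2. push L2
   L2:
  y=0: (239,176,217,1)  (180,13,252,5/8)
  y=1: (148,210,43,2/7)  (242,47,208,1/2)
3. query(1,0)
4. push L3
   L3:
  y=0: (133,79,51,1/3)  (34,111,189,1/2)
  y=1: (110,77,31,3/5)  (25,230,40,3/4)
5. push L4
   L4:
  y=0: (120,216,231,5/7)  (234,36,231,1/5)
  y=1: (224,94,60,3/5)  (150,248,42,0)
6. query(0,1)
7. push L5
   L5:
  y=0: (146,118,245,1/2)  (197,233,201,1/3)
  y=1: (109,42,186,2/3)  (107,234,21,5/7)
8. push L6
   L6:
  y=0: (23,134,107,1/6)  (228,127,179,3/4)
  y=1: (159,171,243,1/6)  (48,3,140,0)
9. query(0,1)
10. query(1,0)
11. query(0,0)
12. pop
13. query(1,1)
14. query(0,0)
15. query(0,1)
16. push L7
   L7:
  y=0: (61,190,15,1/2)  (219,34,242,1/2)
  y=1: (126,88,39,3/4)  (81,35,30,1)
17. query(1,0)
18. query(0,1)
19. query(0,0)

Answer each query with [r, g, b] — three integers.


query (1,0) [L1,L2] — begin 0,0,0
+L1 (α=1/3) → [35, 56, 42]
+L2 (α=5/8) → [1005/8, 233/8, 693/4]
= [126, 29, 173]

(0,1) stack=L1,L2,L3,L4; from [0,0,0]:
L1 α=1/6: [2, 12, 69/2]
L2 α=2/7: [306/7, 480/7, 517/14]
L3 α=3/5: [2922/35, 2577/35, 1168/35]
L4 α=3/5: [29364/175, 15024/175, 8636/175]
rounded: [168, 86, 49]

at x=0,y=1 over L1,L2,L3,L4,L5,L6:
+L1 (α=1/6) → [2, 12, 69/2]
+L2 (α=2/7) → [306/7, 480/7, 517/14]
+L3 (α=3/5) → [2922/35, 2577/35, 1168/35]
+L4 (α=3/5) → [29364/175, 15024/175, 8636/175]
+L5 (α=2/3) → [67514/525, 9908/175, 73736/525]
+L6 (α=1/6) → [84209/630, 15893/210, 99251/630]
rounded: [134, 76, 158]

query (1,0) [L1,L2,L3,L4,L5,L6] — begin 0,0,0
L1 α=1/3: [35, 56, 42]
L2 α=5/8: [1005/8, 233/8, 693/4]
L3 α=1/2: [1277/16, 1121/16, 1449/8]
L4 α=1/5: [2213/20, 253/4, 1911/10]
L5 α=1/3: [4183/30, 719/6, 972/5]
L6 α=3/4: [24703/120, 3005/24, 3657/20]
= [206, 125, 183]

query (0,0) [L1,L2,L3,L4,L5,L6] — begin 0,0,0
L1 α=5/7: [1070/7, 265/7, 865/7]
L2 α=1: [239, 176, 217]
L3 α=1/3: [611/3, 431/3, 485/3]
L4 α=5/7: [3022/21, 586/3, 4435/21]
L5 α=1/2: [3044/21, 470/3, 4790/21]
L6 α=1/6: [15703/126, 1376/9, 26197/126]
rounded: [125, 153, 208]

at x=1,y=1 over L1,L2,L3,L4,L5:
+L1 (α=2/3) → [112, 448/3, 322/3]
+L2 (α=1/2) → [177, 589/6, 473/3]
+L3 (α=3/4) → [63, 4729/24, 833/12]
+L4 (α=0) → [63, 4729/24, 833/12]
+L5 (α=5/7) → [661/7, 18769/84, 209/6]
= [94, 223, 35]

(0,0) stack=L1,L2,L3,L4,L5; from [0,0,0]:
+L1 (α=5/7) → [1070/7, 265/7, 865/7]
+L2 (α=1) → [239, 176, 217]
+L3 (α=1/3) → [611/3, 431/3, 485/3]
+L4 (α=5/7) → [3022/21, 586/3, 4435/21]
+L5 (α=1/2) → [3044/21, 470/3, 4790/21]
→ [145, 157, 228]

query (0,1) [L1,L2,L3,L4,L5] — begin 0,0,0
after L1 α=1/6: [2, 12, 69/2]
after L2 α=2/7: [306/7, 480/7, 517/14]
after L3 α=3/5: [2922/35, 2577/35, 1168/35]
after L4 α=3/5: [29364/175, 15024/175, 8636/175]
after L5 α=2/3: [67514/525, 9908/175, 73736/525]
rounded: [129, 57, 140]

query (1,0) [L1,L2,L3,L4,L5,L7] — begin 0,0,0
+L1 (α=1/3) → [35, 56, 42]
+L2 (α=5/8) → [1005/8, 233/8, 693/4]
+L3 (α=1/2) → [1277/16, 1121/16, 1449/8]
+L4 (α=1/5) → [2213/20, 253/4, 1911/10]
+L5 (α=1/3) → [4183/30, 719/6, 972/5]
+L7 (α=1/2) → [10753/60, 923/12, 1091/5]
rounded: [179, 77, 218]

at x=0,y=1 over L1,L2,L3,L4,L5,L7:
L1 α=1/6: [2, 12, 69/2]
L2 α=2/7: [306/7, 480/7, 517/14]
L3 α=3/5: [2922/35, 2577/35, 1168/35]
L4 α=3/5: [29364/175, 15024/175, 8636/175]
L5 α=2/3: [67514/525, 9908/175, 73736/525]
L7 α=3/4: [66491/525, 14027/175, 135161/2100]
rounded: [127, 80, 64]

(0,0) stack=L1,L2,L3,L4,L5,L7; from [0,0,0]:
+L1 (α=5/7) → [1070/7, 265/7, 865/7]
+L2 (α=1) → [239, 176, 217]
+L3 (α=1/3) → [611/3, 431/3, 485/3]
+L4 (α=5/7) → [3022/21, 586/3, 4435/21]
+L5 (α=1/2) → [3044/21, 470/3, 4790/21]
+L7 (α=1/2) → [4325/42, 520/3, 5105/42]
= [103, 173, 122]


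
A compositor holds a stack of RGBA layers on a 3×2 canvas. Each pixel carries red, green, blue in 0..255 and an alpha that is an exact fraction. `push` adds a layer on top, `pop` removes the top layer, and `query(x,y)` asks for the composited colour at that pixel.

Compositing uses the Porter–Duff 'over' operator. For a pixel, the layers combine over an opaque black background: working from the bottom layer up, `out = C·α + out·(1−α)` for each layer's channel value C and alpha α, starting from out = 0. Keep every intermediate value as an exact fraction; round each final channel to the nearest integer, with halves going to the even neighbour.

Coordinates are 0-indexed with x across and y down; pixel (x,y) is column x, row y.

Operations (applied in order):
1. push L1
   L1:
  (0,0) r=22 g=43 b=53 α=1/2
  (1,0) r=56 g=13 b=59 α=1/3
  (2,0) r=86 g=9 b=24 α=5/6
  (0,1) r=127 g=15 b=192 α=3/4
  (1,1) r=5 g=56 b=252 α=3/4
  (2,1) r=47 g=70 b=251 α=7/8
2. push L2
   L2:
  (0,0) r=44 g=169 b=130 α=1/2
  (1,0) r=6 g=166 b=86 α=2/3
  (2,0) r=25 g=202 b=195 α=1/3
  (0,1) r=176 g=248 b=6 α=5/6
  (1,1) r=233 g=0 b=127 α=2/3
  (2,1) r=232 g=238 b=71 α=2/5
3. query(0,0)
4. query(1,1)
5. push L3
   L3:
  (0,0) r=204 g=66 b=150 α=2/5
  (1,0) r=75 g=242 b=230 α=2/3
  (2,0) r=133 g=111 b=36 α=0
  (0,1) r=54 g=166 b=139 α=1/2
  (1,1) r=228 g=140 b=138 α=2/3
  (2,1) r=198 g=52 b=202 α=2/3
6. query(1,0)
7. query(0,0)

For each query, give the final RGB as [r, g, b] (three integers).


(0,0) stack=L1,L2; from [0,0,0]:
after L1 α=1/2: [11, 43/2, 53/2]
after L2 α=1/2: [55/2, 381/4, 313/4]
→ [28, 95, 78]

query (1,1) [L1,L2] — begin 0,0,0
+L1 (α=3/4) → [15/4, 42, 189]
+L2 (α=2/3) → [1879/12, 14, 443/3]
= [157, 14, 148]

at x=1,y=0 over L1,L2,L3:
+L1 (α=1/3) → [56/3, 13/3, 59/3]
+L2 (α=2/3) → [92/9, 1009/9, 575/9]
+L3 (α=2/3) → [1442/27, 5365/27, 4715/27]
rounded: [53, 199, 175]

at x=0,y=0 over L1,L2,L3:
after L1 α=1/2: [11, 43/2, 53/2]
after L2 α=1/2: [55/2, 381/4, 313/4]
after L3 α=2/5: [981/10, 1671/20, 2139/20]
→ [98, 84, 107]


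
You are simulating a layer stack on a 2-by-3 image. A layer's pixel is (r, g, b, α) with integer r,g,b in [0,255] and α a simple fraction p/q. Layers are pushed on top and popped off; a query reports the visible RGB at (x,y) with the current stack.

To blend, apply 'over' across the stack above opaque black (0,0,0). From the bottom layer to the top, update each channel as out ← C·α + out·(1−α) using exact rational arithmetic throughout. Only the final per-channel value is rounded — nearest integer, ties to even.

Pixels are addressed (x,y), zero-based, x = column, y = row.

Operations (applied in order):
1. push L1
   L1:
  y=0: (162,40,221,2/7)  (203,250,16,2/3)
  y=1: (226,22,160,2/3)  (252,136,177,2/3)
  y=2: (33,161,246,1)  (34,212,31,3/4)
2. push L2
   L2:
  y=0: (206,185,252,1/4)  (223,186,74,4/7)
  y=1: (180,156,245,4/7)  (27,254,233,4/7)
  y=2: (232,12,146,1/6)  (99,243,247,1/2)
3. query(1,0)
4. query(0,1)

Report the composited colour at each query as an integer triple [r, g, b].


(1,0) stack=L1,L2; from [0,0,0]:
after L1 α=2/3: [406/3, 500/3, 32/3]
after L2 α=4/7: [1298/7, 1244/7, 328/7]
→ [185, 178, 47]

at x=0,y=1 over L1,L2:
after L1 α=2/3: [452/3, 44/3, 320/3]
after L2 α=4/7: [1172/7, 668/7, 1300/7]
→ [167, 95, 186]


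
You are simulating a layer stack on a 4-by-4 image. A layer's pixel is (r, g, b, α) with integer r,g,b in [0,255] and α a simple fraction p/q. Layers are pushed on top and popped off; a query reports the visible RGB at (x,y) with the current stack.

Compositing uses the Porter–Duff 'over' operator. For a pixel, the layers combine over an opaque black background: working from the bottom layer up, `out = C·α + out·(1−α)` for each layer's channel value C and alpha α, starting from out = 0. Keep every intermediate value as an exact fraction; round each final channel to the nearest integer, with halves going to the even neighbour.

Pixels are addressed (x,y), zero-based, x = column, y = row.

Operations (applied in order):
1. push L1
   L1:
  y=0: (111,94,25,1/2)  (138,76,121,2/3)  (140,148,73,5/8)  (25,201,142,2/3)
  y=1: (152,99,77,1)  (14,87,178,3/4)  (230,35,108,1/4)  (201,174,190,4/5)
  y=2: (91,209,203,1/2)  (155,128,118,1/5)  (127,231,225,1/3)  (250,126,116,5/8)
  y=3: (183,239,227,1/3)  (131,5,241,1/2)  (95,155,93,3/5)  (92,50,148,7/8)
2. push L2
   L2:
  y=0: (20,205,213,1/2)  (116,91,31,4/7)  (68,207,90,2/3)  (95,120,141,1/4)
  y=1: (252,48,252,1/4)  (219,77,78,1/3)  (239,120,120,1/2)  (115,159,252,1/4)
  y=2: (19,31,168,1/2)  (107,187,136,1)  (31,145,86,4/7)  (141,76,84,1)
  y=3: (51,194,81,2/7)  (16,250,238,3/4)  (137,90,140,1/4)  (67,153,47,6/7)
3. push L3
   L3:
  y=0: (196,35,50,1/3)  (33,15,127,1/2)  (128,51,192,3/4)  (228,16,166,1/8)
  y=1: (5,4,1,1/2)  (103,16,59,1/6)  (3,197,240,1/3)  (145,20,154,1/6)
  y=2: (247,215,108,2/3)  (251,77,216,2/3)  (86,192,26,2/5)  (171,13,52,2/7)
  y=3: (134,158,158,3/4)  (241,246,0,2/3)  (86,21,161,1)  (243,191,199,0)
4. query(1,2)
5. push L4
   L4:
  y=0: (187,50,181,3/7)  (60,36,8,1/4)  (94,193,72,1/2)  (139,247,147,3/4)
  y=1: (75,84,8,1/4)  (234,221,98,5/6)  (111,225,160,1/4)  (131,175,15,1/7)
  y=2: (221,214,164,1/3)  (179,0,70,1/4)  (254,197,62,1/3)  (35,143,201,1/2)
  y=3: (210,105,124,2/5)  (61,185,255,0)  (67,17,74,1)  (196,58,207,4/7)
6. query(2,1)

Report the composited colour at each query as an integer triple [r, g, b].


(1,2) stack=L1,L2,L3; from [0,0,0]:
+L1 (α=1/5) → [31, 128/5, 118/5]
+L2 (α=1) → [107, 187, 136]
+L3 (α=2/3) → [203, 341/3, 568/3]
= [203, 114, 189]

(2,1) stack=L1,L2,L3,L4; from [0,0,0]:
after L1 α=1/4: [115/2, 35/4, 27]
after L2 α=1/2: [593/4, 515/8, 147/2]
after L3 α=1/3: [599/6, 1303/12, 129]
after L4 α=1/4: [821/8, 2203/16, 547/4]
rounded: [103, 138, 137]


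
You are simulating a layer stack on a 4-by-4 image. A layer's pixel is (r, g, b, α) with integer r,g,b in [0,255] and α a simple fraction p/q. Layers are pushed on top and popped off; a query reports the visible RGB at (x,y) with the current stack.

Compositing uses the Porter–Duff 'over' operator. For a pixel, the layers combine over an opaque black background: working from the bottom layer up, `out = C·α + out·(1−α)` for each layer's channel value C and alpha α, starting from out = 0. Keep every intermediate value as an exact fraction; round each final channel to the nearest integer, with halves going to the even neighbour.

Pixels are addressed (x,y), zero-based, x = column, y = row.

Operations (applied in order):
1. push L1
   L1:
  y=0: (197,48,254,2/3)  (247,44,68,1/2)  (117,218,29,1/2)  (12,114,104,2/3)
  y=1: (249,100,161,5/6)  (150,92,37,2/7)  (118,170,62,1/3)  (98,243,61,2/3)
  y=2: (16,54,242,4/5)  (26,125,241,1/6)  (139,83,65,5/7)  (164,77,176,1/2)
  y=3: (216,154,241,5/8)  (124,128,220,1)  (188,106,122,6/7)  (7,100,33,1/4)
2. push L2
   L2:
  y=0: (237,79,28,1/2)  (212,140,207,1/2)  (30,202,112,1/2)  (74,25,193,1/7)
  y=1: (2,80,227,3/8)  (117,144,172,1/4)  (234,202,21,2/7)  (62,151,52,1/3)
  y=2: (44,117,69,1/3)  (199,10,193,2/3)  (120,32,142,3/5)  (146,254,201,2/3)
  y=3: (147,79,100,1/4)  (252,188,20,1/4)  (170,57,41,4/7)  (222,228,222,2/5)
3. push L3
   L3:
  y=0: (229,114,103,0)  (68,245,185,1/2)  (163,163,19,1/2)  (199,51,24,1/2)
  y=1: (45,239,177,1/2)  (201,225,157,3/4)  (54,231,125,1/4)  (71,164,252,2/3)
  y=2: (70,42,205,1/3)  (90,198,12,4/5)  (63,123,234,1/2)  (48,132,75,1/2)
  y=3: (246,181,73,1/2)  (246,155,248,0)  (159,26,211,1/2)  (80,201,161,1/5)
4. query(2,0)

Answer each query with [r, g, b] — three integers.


(2,0) stack=L1,L2,L3; from [0,0,0]:
L1 α=1/2: [117/2, 109, 29/2]
L2 α=1/2: [177/4, 311/2, 253/4]
L3 α=1/2: [829/8, 637/4, 329/8]
rounded: [104, 159, 41]


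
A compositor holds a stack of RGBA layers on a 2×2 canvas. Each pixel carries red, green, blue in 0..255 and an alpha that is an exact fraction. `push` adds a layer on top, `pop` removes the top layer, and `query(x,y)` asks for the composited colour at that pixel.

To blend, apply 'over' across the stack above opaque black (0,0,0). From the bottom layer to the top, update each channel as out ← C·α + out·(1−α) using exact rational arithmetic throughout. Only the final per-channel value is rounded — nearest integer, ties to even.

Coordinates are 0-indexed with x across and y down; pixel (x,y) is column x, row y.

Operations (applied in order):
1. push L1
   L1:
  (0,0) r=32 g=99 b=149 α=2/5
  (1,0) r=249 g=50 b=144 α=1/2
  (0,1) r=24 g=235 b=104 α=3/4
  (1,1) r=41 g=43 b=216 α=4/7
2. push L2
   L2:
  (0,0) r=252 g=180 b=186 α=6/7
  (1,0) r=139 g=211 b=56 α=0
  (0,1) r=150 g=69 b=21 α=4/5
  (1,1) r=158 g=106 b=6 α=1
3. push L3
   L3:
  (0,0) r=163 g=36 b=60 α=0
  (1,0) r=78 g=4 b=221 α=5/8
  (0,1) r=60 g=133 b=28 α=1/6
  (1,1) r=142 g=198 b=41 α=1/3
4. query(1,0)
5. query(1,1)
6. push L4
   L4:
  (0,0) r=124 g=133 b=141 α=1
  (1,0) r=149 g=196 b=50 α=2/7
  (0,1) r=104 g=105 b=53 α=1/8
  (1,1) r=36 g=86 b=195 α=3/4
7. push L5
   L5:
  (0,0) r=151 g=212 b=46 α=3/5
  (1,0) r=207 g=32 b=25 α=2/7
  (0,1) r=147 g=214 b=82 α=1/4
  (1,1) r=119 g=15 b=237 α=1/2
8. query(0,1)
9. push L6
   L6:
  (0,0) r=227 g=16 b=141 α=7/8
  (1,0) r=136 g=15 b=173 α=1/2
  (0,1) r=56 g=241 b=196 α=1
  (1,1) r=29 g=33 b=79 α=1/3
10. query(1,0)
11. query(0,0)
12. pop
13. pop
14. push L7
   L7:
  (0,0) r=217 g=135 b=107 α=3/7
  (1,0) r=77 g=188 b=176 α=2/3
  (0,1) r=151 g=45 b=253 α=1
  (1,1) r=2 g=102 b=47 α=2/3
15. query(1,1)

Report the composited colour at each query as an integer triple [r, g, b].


at x=1,y=0 over L1,L2,L3:
L1 α=1/2: [249/2, 25, 72]
L2 α=0: [249/2, 25, 72]
L3 α=5/8: [1527/16, 95/8, 1321/8]
= [95, 12, 165]

at x=1,y=1 over L1,L2,L3:
L1 α=4/7: [164/7, 172/7, 864/7]
L2 α=1: [158, 106, 6]
L3 α=1/3: [458/3, 410/3, 53/3]
→ [153, 137, 18]

(0,1) stack=L1,L2,L3,L4,L5; from [0,0,0]:
L1 α=3/4: [18, 705/4, 78]
L2 α=4/5: [618/5, 1809/20, 162/5]
L3 α=1/6: [113, 2341/24, 95/3]
L4 α=1/8: [895/8, 18907/192, 103/3]
L5 α=1/4: [3861/32, 32603/256, 185/4]
rounded: [121, 127, 46]

(1,0) stack=L1,L2,L3,L4,L5,L6; from [0,0,0]:
after L1 α=1/2: [249/2, 25, 72]
after L2 α=0: [249/2, 25, 72]
after L3 α=5/8: [1527/16, 95/8, 1321/8]
after L4 α=2/7: [12403/112, 3611/56, 7405/56]
after L5 α=2/7: [108383/784, 21639/392, 39825/392]
after L6 α=1/2: [215007/1568, 27519/784, 107641/784]
= [137, 35, 137]

at x=0,y=0 over L1,L2,L3,L4,L5,L6:
+L1 (α=2/5) → [64/5, 198/5, 298/5]
+L2 (α=6/7) → [7624/35, 5598/35, 5878/35]
+L3 (α=0) → [7624/35, 5598/35, 5878/35]
+L4 (α=1) → [124, 133, 141]
+L5 (α=3/5) → [701/5, 902/5, 84]
+L6 (α=7/8) → [4323/20, 731/20, 1071/8]
→ [216, 37, 134]

at x=1,y=1 over L1,L2,L3,L4,L7:
after L1 α=4/7: [164/7, 172/7, 864/7]
after L2 α=1: [158, 106, 6]
after L3 α=1/3: [458/3, 410/3, 53/3]
after L4 α=3/4: [391/6, 296/3, 452/3]
after L7 α=2/3: [415/18, 908/9, 734/9]
→ [23, 101, 82]


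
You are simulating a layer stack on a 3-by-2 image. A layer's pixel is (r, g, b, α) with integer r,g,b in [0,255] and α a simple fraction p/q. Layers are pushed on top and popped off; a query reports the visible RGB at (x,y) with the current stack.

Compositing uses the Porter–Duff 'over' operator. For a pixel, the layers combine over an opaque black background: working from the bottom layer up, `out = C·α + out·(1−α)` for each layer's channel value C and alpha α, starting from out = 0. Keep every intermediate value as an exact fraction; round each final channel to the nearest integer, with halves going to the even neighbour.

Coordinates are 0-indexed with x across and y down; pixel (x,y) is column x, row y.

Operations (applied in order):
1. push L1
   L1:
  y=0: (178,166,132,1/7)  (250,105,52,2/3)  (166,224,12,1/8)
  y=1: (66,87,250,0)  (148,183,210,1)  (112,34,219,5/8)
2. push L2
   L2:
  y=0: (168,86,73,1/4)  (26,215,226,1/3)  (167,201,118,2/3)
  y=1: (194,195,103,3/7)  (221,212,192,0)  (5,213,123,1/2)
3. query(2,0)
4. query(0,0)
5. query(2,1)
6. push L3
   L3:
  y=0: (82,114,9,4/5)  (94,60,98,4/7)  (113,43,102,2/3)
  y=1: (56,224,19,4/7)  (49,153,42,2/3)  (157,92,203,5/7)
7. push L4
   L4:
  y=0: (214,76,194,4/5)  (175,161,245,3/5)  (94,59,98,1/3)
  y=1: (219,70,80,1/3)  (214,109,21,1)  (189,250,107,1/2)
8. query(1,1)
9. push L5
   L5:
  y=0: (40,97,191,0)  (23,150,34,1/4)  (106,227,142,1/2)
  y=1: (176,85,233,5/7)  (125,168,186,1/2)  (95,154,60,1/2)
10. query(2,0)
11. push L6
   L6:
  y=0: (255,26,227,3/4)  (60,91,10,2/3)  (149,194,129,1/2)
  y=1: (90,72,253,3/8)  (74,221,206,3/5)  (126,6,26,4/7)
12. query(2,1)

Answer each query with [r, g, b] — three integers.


(2,0) stack=L1,L2; from [0,0,0]:
+L1 (α=1/8) → [83/4, 28, 3/2]
+L2 (α=2/3) → [473/4, 430/3, 475/6]
→ [118, 143, 79]

query (0,0) [L1,L2] — begin 0,0,0
L1 α=1/7: [178/7, 166/7, 132/7]
L2 α=1/4: [855/14, 275/7, 907/28]
→ [61, 39, 32]

query (2,1) [L1,L2] — begin 0,0,0
+L1 (α=5/8) → [70, 85/4, 1095/8]
+L2 (α=1/2) → [75/2, 937/8, 2079/16]
rounded: [38, 117, 130]

(1,1) stack=L1,L2,L3,L4; from [0,0,0]:
L1 α=1: [148, 183, 210]
L2 α=0: [148, 183, 210]
L3 α=2/3: [82, 163, 98]
L4 α=1: [214, 109, 21]
rounded: [214, 109, 21]

at x=2,y=0 over L1,L2,L3,L4,L5:
L1 α=1/8: [83/4, 28, 3/2]
L2 α=2/3: [473/4, 430/3, 475/6]
L3 α=2/3: [459/4, 688/9, 1699/18]
L4 α=1/3: [647/6, 1907/27, 2581/27]
L5 α=1/2: [1283/12, 4018/27, 6415/54]
→ [107, 149, 119]

at x=2,y=1 over L1,L2,L3,L4,L5,L6:
L1 α=5/8: [70, 85/4, 1095/8]
L2 α=1/2: [75/2, 937/8, 2079/16]
L3 α=5/7: [860/7, 2777/28, 1457/8]
L4 α=1/2: [2183/14, 9777/56, 2313/16]
L5 α=1/2: [3513/28, 18401/112, 3273/32]
L6 α=4/7: [24651/196, 57891/784, 13147/224]
→ [126, 74, 59]


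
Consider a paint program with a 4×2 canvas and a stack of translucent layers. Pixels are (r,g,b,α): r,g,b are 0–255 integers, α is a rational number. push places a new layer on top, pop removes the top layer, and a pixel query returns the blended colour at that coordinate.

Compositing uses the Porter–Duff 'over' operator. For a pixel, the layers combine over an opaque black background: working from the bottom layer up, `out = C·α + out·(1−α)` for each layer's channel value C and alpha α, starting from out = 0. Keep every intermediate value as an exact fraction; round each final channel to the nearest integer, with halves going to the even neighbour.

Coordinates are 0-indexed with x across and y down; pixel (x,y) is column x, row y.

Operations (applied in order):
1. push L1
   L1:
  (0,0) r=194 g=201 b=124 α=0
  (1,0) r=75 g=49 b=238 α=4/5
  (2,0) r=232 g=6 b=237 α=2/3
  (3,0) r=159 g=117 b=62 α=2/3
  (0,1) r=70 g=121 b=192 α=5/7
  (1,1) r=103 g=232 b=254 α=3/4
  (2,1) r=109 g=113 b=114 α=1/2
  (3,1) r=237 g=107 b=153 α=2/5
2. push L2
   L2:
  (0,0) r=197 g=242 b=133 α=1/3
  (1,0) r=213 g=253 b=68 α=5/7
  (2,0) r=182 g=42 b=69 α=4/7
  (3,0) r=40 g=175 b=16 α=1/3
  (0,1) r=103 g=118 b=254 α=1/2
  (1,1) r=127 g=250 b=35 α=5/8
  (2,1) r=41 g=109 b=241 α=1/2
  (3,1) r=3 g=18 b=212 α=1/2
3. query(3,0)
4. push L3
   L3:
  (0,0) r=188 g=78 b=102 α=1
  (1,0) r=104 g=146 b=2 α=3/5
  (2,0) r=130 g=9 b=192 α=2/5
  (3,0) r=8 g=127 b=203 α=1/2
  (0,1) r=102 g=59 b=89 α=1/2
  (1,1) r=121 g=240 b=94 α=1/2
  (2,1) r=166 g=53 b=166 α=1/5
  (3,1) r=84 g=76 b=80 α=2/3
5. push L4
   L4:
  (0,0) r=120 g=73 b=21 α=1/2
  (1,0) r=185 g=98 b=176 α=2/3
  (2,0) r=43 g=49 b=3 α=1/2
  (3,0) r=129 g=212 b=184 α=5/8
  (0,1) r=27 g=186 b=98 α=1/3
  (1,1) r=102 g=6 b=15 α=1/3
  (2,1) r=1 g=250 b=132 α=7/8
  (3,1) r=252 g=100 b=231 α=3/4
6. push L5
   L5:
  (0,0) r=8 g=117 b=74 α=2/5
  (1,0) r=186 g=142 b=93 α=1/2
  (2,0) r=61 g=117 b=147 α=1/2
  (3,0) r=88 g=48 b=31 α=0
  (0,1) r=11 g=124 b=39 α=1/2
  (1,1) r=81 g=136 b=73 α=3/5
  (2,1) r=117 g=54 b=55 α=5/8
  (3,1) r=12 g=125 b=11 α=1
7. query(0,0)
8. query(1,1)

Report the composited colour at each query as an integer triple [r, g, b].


at x=3,y=0 over L1,L2:
L1 α=2/3: [106, 78, 124/3]
L2 α=1/3: [84, 331/3, 296/9]
→ [84, 110, 33]

at x=0,y=0 over L1,L2,L3,L4,L5:
L1 α=0: [0, 0, 0]
L2 α=1/3: [197/3, 242/3, 133/3]
L3 α=1: [188, 78, 102]
L4 α=1/2: [154, 151/2, 123/2]
L5 α=2/5: [478/5, 921/10, 133/2]
rounded: [96, 92, 66]

query (1,1) [L1,L2,L3,L4,L5] — begin 0,0,0
L1 α=3/4: [309/4, 174, 381/2]
L2 α=5/8: [3467/32, 443/2, 1493/16]
L3 α=1/2: [7339/64, 923/4, 2997/32]
L4 α=1/3: [10603/96, 935/6, 1079/16]
L5 α=3/5: [22267/240, 2159/15, 2831/40]
→ [93, 144, 71]


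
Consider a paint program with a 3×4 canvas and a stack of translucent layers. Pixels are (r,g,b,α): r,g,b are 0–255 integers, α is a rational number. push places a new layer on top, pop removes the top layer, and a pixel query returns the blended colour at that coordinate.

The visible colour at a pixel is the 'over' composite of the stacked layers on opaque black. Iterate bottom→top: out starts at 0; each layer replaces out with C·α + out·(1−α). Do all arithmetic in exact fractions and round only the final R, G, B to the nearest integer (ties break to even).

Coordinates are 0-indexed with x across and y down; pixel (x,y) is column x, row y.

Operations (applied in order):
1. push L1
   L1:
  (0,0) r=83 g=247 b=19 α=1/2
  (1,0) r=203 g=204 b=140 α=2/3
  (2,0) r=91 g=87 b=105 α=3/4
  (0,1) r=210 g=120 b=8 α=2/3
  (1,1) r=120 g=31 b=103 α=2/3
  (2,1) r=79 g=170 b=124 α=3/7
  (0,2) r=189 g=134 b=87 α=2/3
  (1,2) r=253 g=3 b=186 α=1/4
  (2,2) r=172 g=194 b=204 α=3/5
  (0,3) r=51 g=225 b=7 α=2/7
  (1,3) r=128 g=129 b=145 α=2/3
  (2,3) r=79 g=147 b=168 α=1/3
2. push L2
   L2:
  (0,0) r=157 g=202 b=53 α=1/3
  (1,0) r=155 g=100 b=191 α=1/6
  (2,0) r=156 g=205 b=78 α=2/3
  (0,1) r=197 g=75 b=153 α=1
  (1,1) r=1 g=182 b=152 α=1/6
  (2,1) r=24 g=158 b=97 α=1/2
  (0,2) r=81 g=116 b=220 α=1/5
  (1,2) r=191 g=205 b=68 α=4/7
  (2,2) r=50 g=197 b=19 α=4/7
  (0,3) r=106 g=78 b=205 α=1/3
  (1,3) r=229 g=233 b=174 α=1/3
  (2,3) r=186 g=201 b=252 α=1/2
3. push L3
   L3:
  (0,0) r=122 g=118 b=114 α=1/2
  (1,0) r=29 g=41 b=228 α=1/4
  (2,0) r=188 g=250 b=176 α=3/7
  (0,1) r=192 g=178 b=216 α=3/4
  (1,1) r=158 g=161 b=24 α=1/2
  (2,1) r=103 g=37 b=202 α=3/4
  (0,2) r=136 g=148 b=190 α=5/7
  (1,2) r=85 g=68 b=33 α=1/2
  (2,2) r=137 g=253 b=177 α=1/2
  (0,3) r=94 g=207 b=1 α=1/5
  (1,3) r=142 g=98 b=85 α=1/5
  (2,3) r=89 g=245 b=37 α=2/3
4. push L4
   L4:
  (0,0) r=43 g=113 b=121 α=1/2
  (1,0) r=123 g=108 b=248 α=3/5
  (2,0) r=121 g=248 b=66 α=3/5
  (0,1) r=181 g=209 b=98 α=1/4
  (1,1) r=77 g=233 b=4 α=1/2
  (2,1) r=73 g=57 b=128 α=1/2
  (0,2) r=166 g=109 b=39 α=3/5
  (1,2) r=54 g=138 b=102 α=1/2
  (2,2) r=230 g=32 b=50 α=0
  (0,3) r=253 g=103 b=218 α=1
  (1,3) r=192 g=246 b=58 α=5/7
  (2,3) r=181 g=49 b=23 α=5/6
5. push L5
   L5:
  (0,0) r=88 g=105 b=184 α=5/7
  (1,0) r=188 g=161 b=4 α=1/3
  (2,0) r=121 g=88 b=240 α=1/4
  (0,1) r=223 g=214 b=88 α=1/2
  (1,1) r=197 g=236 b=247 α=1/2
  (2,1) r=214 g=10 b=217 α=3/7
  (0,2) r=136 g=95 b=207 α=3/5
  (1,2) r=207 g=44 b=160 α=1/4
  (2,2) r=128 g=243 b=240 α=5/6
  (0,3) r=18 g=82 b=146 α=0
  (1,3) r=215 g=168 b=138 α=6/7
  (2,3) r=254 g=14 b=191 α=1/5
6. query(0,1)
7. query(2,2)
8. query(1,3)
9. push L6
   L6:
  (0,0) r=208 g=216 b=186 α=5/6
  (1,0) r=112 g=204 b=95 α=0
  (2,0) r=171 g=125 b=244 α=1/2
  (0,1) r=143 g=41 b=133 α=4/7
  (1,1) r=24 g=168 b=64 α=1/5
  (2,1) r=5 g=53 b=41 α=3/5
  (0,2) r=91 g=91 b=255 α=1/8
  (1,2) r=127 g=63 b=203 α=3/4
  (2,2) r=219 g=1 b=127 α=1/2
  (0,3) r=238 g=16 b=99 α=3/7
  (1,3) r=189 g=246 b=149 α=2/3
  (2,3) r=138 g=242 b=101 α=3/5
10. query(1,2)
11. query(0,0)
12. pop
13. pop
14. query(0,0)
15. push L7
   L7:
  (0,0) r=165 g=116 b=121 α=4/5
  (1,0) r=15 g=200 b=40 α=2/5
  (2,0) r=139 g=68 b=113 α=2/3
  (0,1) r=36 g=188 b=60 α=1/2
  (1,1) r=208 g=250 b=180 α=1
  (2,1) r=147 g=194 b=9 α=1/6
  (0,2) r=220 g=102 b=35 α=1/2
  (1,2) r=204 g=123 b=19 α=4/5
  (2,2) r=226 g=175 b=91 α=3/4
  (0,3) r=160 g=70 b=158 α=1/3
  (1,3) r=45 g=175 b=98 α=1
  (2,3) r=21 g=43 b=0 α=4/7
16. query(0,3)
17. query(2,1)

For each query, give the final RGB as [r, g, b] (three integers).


at x=0,y=1 over L1,L2,L3,L4,L5:
+L1 (α=2/3) → [140, 80, 16/3]
+L2 (α=1) → [197, 75, 153]
+L3 (α=3/4) → [773/4, 609/4, 801/4]
+L4 (α=1/4) → [3043/16, 2663/16, 2795/16]
+L5 (α=1/2) → [6611/32, 6087/32, 4203/32]
rounded: [207, 190, 131]

(2,2) stack=L1,L2,L3,L4,L5; from [0,0,0]:
L1 α=3/5: [516/5, 582/5, 612/5]
L2 α=4/7: [364/5, 5686/35, 2216/35]
L3 α=1/2: [1049/10, 14541/70, 8411/70]
L4 α=0: [1049/10, 14541/70, 8411/70]
L5 α=5/6: [2483/20, 33197/140, 92411/420]
→ [124, 237, 220]

at x=1,y=3 over L1,L2,L3,L4,L5:
L1 α=2/3: [256/3, 86, 290/3]
L2 α=1/3: [1199/9, 135, 1102/9]
L3 α=1/5: [6074/45, 638/5, 5173/45]
L4 α=5/7: [55348/315, 7426/35, 23396/315]
L5 α=6/7: [461698/2205, 42706/245, 284216/2205]
rounded: [209, 174, 129]

(1,2) stack=L1,L2,L3,L4,L5,L6; from [0,0,0]:
after L1 α=1/4: [253/4, 3/4, 93/2]
after L2 α=4/7: [545/4, 3289/28, 823/14]
after L3 α=1/2: [885/8, 5193/56, 1285/28]
after L4 α=1/2: [1317/16, 12921/112, 4141/56]
after L5 α=1/4: [7263/64, 43691/448, 21383/224]
after L6 α=3/4: [31647/256, 128363/1792, 157799/896]
rounded: [124, 72, 176]

at x=0,y=0 over L1,L2,L3,L4,L5,L6:
+L1 (α=1/2) → [83/2, 247/2, 19/2]
+L2 (α=1/3) → [80, 449/3, 24]
+L3 (α=1/2) → [101, 803/6, 69]
+L4 (α=1/2) → [72, 1481/12, 95]
+L5 (α=5/7) → [584/7, 4631/42, 1110/7]
+L6 (α=5/6) → [3932/21, 49991/252, 1270/7]
rounded: [187, 198, 181]

(0,0) stack=L1,L2,L3,L4; from [0,0,0]:
+L1 (α=1/2) → [83/2, 247/2, 19/2]
+L2 (α=1/3) → [80, 449/3, 24]
+L3 (α=1/2) → [101, 803/6, 69]
+L4 (α=1/2) → [72, 1481/12, 95]
→ [72, 123, 95]

query (0,3) [L1,L2,L3,L4,L7] — begin 0,0,0
L1 α=2/7: [102/7, 450/7, 2]
L2 α=1/3: [946/21, 482/7, 209/3]
L3 α=1/5: [5758/105, 3377/35, 839/15]
L4 α=1: [253, 103, 218]
L7 α=1/3: [222, 92, 198]
rounded: [222, 92, 198]

at x=2,y=1 over L1,L2,L3,L4,L7:
after L1 α=3/7: [237/7, 510/7, 372/7]
after L2 α=1/2: [405/14, 808/7, 1051/14]
after L3 α=3/4: [4731/56, 1585/28, 9535/56]
after L4 α=1/2: [8819/112, 3181/56, 16703/112]
after L7 α=1/6: [60559/672, 8923/112, 84523/672]
→ [90, 80, 126]
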